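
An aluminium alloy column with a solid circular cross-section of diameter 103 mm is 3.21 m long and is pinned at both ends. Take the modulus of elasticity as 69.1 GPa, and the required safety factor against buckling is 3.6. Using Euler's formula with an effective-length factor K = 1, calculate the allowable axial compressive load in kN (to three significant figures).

P_allow = 102 kN

I = πd⁴/64 = π×103⁴/64 = 5.525×10^6 mm⁴.
Effective length L_e = KL = 1×3.21 m = 3210 mm.
Euler critical load P_cr = π²EI/L_e² = π²×69100×5.525×10^6/3210² = 365700 N.
P_allow = P_cr/n = 365700/3.6 = 101600 N.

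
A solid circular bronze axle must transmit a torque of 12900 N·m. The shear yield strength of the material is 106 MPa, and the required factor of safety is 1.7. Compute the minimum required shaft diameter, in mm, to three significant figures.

Allowable shear stress τ_allow = 106/1.7 = 62.35 MPa.
For a solid shaft τ = 16T/(πd³), so d³ = 16T/(π τ_allow) = 16×1.2900×10^7/(π×62.35) = 1.054×10^6 mm³.
d = (1.054×10^6)^(1/3) = 101.8 mm.

d = 102 mm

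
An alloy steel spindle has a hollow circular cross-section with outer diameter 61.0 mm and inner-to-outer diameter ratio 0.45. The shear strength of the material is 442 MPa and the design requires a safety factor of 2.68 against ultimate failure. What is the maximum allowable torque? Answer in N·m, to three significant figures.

T_allow = 7050 N·m

τ_allow = 442/2.68 = 164.9 MPa.
For a hollow shaft T_allow = τ_allow·πd_o³(1−k⁴)/16 with 1−k⁴ = 0.9590, so πd_o³(1−k⁴)/16 = 42740 mm³.
T_allow = 164.9×42740 = 7.049×10^6 N·mm = 7049 N·m.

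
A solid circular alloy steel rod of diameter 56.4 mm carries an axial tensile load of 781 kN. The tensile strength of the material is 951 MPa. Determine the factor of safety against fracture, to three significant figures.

n = 3.04

A = πd²/4 = 2498 mm².
σ = F/A = 781000/2498 = 312.6 MPa.
n = 951/312.6 = 3.042.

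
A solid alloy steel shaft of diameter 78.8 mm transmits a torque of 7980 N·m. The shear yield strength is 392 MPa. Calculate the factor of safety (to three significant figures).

n = 4.72

τ = 16T/(πd³) = 16×7980000/(π×78.8³) = 83.06 MPa.
n = τ_limit/τ = 392/83.06 = 4.719.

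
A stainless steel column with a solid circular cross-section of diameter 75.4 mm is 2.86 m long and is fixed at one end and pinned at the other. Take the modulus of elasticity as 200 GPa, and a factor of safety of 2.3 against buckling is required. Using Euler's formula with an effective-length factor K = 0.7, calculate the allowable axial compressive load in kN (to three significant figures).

I = πd⁴/64 = π×75.4⁴/64 = 1.587×10^6 mm⁴.
Effective length L_e = KL = 0.7×2.86 m = 2002 mm.
Euler critical load P_cr = π²EI/L_e² = π²×200000×1.587×10^6/2002² = 781400 N.
P_allow = P_cr/n = 781400/2.3 = 339700 N.

P_allow = 340 kN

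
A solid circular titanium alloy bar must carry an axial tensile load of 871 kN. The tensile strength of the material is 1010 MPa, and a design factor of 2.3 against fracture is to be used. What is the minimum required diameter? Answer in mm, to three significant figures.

d = 50.3 mm

Allowable stress σ_allow = 1010/2.3 = 439.1 MPa.
Required area A = F/σ_allow = 871000/439.1 = 1983 mm².
A = πd²/4 → d = √(4A/π) = 50.25 mm.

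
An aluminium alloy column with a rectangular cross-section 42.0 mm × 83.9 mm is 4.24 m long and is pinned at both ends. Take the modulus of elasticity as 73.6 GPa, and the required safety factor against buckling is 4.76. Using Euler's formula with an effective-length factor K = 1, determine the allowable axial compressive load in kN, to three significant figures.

P_allow = 4.40 kN

Buckling occurs about the weak axis: I_min = h·b³/12 = 83.9×42.0³/12 = 518000 mm⁴ (b = 42.0 mm is the smaller dimension).
Effective length L_e = KL = 1×4.24 m = 4240 mm.
Euler critical load P_cr = π²EI/L_e² = π²×73600×518000/4240² = 20930 N.
P_allow = P_cr/n = 20930/4.76 = 4397 N.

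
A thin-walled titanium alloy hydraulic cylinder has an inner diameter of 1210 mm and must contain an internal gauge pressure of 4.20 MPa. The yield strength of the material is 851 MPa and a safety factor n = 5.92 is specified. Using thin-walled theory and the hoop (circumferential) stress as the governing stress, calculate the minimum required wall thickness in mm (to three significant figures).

t = 17.7 mm

σ_allow = 851/5.92 = 143.8 MPa.
Hoop stress σ_h = pD/(2t), so t = pD/(2σ_allow) = 4.20×1210/(2×143.8) = 17.68 mm.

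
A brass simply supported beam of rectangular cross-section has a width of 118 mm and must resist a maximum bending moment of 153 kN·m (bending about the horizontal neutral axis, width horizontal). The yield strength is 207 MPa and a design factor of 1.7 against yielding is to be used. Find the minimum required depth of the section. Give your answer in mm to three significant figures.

σ_allow = 207/1.7 = 121.8 MPa.
For a rectangular section σ = 6M/(bh²), so h² = 6M/(b σ_allow) = 6×1.5300×10^8/(118×121.8) = 63890 mm².
h = 252.8 mm.

h = 253 mm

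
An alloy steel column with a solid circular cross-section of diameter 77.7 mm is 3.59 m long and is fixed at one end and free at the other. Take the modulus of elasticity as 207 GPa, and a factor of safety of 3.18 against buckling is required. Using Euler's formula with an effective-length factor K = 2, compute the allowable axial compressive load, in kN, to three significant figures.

P_allow = 22.3 kN

I = πd⁴/64 = π×77.7⁴/64 = 1.789×10^6 mm⁴.
Effective length L_e = KL = 2×3.59 m = 7180 mm.
Euler critical load P_cr = π²EI/L_e² = π²×207000×1.789×10^6/7180² = 70900 N.
P_allow = P_cr/n = 70900/3.18 = 22300 N.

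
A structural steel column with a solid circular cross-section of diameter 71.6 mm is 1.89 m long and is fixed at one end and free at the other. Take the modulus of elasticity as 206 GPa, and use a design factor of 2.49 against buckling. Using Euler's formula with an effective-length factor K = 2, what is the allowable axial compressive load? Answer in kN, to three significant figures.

P_allow = 73.7 kN

I = πd⁴/64 = π×71.6⁴/64 = 1.290×10^6 mm⁴.
Effective length L_e = KL = 2×1.89 m = 3780 mm.
Euler critical load P_cr = π²EI/L_e² = π²×206000×1.290×10^6/3780² = 183600 N.
P_allow = P_cr/n = 183600/2.49 = 73720 N.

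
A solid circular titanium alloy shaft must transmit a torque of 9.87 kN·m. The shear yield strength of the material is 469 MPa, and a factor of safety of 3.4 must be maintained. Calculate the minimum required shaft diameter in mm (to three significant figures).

d = 71.4 mm

Allowable shear stress τ_allow = 469/3.4 = 137.9 MPa.
For a solid shaft τ = 16T/(πd³), so d³ = 16T/(π τ_allow) = 16×9870000/(π×137.9) = 364400 mm³.
d = (364400)^(1/3) = 71.43 mm.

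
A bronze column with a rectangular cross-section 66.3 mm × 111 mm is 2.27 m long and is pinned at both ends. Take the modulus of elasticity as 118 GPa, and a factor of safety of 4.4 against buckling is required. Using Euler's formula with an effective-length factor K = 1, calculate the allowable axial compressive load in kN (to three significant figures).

Buckling occurs about the weak axis: I_min = h·b³/12 = 111×66.3³/12 = 2.696×10^6 mm⁴ (b = 66.3 mm is the smaller dimension).
Effective length L_e = KL = 1×2.27 m = 2270 mm.
Euler critical load P_cr = π²EI/L_e² = π²×118000×2.696×10^6/2270² = 609300 N.
P_allow = P_cr/n = 609300/4.4 = 138500 N.

P_allow = 138 kN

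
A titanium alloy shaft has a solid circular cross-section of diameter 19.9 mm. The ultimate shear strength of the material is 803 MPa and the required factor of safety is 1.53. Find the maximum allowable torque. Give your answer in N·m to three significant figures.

T_allow = 812 N·m

τ_allow = 803/1.53 = 524.8 MPa.
For a solid shaft T_allow = τ_allow·πd³/16; πd³/16 = π×19.9³/16 = 1547 mm³.
T_allow = 524.8×1547 = 812100 N·mm = 812.1 N·m.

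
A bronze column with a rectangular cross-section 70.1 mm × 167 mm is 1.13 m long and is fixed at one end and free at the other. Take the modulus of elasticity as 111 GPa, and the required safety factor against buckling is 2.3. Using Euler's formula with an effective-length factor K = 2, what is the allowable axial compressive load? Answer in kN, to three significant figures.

Buckling occurs about the weak axis: I_min = h·b³/12 = 167×70.1³/12 = 4.794×10^6 mm⁴ (b = 70.1 mm is the smaller dimension).
Effective length L_e = KL = 2×1.13 m = 2260 mm.
Euler critical load P_cr = π²EI/L_e² = π²×111000×4.794×10^6/2260² = 1.028×10^6 N.
P_allow = P_cr/n = 1.028×10^6/2.3 = 447100 N.

P_allow = 447 kN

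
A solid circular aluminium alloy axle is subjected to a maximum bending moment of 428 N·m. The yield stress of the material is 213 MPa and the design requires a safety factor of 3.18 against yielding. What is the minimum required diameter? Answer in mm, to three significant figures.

σ_allow = 213/3.18 = 66.98 MPa.
For a solid circular section σ = 32M/(πd³), so d³ = 32M/(π σ_allow) = 32×428000/(π×66.98) = 65090 mm³.
d = 40.23 mm.

d = 40.2 mm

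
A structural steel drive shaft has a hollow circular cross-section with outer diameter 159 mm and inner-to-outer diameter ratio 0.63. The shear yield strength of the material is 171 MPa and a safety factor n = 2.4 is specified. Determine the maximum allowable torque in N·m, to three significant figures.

τ_allow = 171/2.4 = 71.25 MPa.
For a hollow shaft T_allow = τ_allow·πd_o³(1−k⁴)/16 with 1−k⁴ = 0.8425, so πd_o³(1−k⁴)/16 = 664900 mm³.
T_allow = 71.25×664900 = 4.738×10^7 N·mm = 47380 N·m.

T_allow = 47400 N·m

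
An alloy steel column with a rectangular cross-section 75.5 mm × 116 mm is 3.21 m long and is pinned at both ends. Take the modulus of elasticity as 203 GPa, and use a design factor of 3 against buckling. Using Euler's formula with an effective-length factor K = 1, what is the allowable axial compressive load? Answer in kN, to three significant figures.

Buckling occurs about the weak axis: I_min = h·b³/12 = 116×75.5³/12 = 4.160×10^6 mm⁴ (b = 75.5 mm is the smaller dimension).
Effective length L_e = KL = 1×3.21 m = 3210 mm.
Euler critical load P_cr = π²EI/L_e² = π²×203000×4.160×10^6/3210² = 808900 N.
P_allow = P_cr/n = 808900/3 = 269600 N.

P_allow = 270 kN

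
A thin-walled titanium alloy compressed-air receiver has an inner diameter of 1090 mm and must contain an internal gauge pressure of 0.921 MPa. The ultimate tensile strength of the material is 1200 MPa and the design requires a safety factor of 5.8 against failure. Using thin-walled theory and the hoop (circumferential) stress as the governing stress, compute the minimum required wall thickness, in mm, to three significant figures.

σ_allow = 1200/5.8 = 206.9 MPa.
Hoop stress σ_h = pD/(2t), so t = pD/(2σ_allow) = 0.921×1090/(2×206.9) = 2.426 mm.

t = 2.43 mm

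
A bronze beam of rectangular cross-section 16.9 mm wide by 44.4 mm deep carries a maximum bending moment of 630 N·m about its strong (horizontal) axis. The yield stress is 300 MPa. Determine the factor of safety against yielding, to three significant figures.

Section modulus S = bh²/6 = 16.9×44.4²/6 = 5553 mm³.
σ = M/S = 630000/5553 = 113.5 MPa.
n = 300/113.5 = 2.644.

n = 2.64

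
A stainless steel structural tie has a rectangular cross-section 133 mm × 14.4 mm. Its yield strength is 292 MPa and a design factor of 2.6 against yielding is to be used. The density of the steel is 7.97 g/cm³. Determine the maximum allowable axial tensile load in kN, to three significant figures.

σ_allow = 292/2.6 = 112.3 MPa.
A = 133×14.4 = 1915 mm².
F_allow = σ_allow × A = 112.3×1915 = 215100 N.

F_allow = 215 kN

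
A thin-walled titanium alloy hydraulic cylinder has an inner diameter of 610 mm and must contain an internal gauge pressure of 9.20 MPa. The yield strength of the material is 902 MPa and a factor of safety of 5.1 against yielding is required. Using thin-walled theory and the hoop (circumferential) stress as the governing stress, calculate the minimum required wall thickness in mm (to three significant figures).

σ_allow = 902/5.1 = 176.9 MPa.
Hoop stress σ_h = pD/(2t), so t = pD/(2σ_allow) = 9.20×610/(2×176.9) = 15.87 mm.

t = 15.9 mm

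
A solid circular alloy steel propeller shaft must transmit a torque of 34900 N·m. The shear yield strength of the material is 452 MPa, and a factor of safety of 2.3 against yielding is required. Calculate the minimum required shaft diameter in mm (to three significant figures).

Allowable shear stress τ_allow = 452/2.3 = 196.5 MPa.
For a solid shaft τ = 16T/(πd³), so d³ = 16T/(π τ_allow) = 16×3.4900×10^7/(π×196.5) = 904500 mm³.
d = (904500)^(1/3) = 96.71 mm.

d = 96.7 mm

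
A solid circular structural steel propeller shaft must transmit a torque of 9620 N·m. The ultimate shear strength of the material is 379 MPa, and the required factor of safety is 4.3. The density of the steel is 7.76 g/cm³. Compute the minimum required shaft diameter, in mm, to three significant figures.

Allowable shear stress τ_allow = 379/4.3 = 88.14 MPa.
For a solid shaft τ = 16T/(πd³), so d³ = 16T/(π τ_allow) = 16×9620000/(π×88.14) = 555900 mm³.
d = (555900)^(1/3) = 82.22 mm.

d = 82.2 mm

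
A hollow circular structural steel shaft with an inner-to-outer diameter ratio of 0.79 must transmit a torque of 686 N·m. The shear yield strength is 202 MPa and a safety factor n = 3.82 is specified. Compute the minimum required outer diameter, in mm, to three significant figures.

τ_allow = 202/3.82 = 52.88 MPa.
For a hollow shaft τ = 16T/[πd_o³(1−k⁴)] with k = 0.79, so 1−k⁴ = 0.6105.
d_o³ = 16T/[π τ_allow (1−k⁴)] = 16×686000/(π×52.88×0.6105) = 108200 mm³.
d_o = 47.65 mm.

d_o = 47.7 mm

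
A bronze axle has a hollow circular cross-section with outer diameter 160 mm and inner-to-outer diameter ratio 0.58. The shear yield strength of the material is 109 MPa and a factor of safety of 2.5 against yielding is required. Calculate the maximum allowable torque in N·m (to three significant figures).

τ_allow = 109/2.5 = 43.60 MPa.
For a hollow shaft T_allow = τ_allow·πd_o³(1−k⁴)/16 with 1−k⁴ = 0.8868, so πd_o³(1−k⁴)/16 = 713200 mm³.
T_allow = 43.60×713200 = 3.110×10^7 N·mm = 31100 N·m.

T_allow = 31100 N·m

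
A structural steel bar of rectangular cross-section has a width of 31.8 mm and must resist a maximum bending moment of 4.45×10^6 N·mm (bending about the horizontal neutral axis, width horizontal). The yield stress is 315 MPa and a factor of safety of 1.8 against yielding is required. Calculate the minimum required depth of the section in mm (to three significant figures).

σ_allow = 315/1.8 = 175.0 MPa.
For a rectangular section σ = 6M/(bh²), so h² = 6M/(b σ_allow) = 6×4450000/(31.8×175.0) = 4798 mm².
h = 69.27 mm.

h = 69.3 mm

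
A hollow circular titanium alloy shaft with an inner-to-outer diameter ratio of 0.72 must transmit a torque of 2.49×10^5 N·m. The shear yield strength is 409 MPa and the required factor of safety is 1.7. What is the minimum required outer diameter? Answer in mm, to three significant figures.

d_o = 193 mm

τ_allow = 409/1.7 = 240.6 MPa.
For a hollow shaft τ = 16T/[πd_o³(1−k⁴)] with k = 0.72, so 1−k⁴ = 0.7313.
d_o³ = 16T/[π τ_allow (1−k⁴)] = 16×2.4900×10^8/(π×240.6×0.7313) = 7.208×10^6 mm³.
d_o = 193.2 mm.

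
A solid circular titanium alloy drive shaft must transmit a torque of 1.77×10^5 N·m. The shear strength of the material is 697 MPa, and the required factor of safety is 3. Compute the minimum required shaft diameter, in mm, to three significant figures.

d = 157 mm

Allowable shear stress τ_allow = 697/3 = 232.3 MPa.
For a solid shaft τ = 16T/(πd³), so d³ = 16T/(π τ_allow) = 16×1.7700×10^8/(π×232.3) = 3.880×10^6 mm³.
d = (3.880×10^6)^(1/3) = 157.1 mm.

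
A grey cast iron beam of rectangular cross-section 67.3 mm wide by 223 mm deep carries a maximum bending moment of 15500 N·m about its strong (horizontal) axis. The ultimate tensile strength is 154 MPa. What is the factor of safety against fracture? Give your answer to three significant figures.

Section modulus S = bh²/6 = 67.3×223²/6 = 557800 mm³.
σ = M/S = 1.5500×10^7/557800 = 27.79 MPa.
n = 154/27.79 = 5.542.

n = 5.54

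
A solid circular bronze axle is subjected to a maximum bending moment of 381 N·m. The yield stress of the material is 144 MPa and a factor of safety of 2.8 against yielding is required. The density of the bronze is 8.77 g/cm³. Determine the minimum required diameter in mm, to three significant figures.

σ_allow = 144/2.8 = 51.43 MPa.
For a solid circular section σ = 32M/(πd³), so d³ = 32M/(π σ_allow) = 32×381000/(π×51.43) = 75460 mm³.
d = 42.26 mm.

d = 42.3 mm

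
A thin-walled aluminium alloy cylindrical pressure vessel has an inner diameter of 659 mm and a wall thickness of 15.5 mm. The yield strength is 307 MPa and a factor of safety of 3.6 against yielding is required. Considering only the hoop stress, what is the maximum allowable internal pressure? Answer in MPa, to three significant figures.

p_allow = 4.01 MPa

σ_allow = 307/3.6 = 85.28 MPa.
σ_h = pD/(2t) → p_allow = 2σ_allow t/D = 2×85.28×15.5/659 = 4.012 MPa.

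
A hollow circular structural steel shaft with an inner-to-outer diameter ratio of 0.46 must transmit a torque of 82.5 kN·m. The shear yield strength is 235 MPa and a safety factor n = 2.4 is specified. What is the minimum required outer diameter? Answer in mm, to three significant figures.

τ_allow = 235/2.4 = 97.92 MPa.
For a hollow shaft τ = 16T/[πd_o³(1−k⁴)] with k = 0.46, so 1−k⁴ = 0.9552.
d_o³ = 16T/[π τ_allow (1−k⁴)] = 16×8.2500×10^7/(π×97.92×0.9552) = 4.492×10^6 mm³.
d_o = 165.0 mm.

d_o = 165 mm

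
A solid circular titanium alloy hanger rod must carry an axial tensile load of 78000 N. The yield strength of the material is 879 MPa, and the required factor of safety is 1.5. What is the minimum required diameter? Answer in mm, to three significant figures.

Allowable stress σ_allow = 879/1.5 = 586.0 MPa.
Required area A = F/σ_allow = 78000/586.0 = 133.1 mm².
A = πd²/4 → d = √(4A/π) = 13.02 mm.

d = 13.0 mm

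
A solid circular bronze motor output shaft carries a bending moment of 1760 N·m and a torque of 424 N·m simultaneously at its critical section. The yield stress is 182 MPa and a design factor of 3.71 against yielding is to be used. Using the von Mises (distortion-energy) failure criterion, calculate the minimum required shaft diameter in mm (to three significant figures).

d = 72.0 mm

σ_allow = σ_y/n = 182/3.71 = 49.06 MPa.
For a solid shaft σ_b = 32M/(πd³) and τ = 16T/(πd³), so the von Mises stress is σ' = (16/πd³)·√(4M²+3T²).
√(4M²+3T²) = √(4×(1.760×10^6)² + 3×(424000)²) = 3.596×10^6 N·mm.
d³ = 16×3.596×10^6/(π×49.06) = 373300 mm³.
d = 72.00 mm.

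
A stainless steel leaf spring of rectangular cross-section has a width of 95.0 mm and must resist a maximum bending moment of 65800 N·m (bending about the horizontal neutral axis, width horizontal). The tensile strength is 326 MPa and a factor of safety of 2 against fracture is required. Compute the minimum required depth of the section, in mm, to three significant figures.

σ_allow = 326/2 = 163.0 MPa.
For a rectangular section σ = 6M/(bh²), so h² = 6M/(b σ_allow) = 6×6.5800×10^7/(95.0×163.0) = 25500 mm².
h = 159.7 mm.

h = 160 mm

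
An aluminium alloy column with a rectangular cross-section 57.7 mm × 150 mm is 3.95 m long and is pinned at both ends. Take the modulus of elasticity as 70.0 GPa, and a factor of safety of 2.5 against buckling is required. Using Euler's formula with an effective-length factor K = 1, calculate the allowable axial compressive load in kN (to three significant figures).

Buckling occurs about the weak axis: I_min = h·b³/12 = 150×57.7³/12 = 2.401×10^6 mm⁴ (b = 57.7 mm is the smaller dimension).
Effective length L_e = KL = 1×3.95 m = 3950 mm.
Euler critical load P_cr = π²EI/L_e² = π²×70000×2.401×10^6/3950² = 106300 N.
P_allow = P_cr/n = 106300/2.5 = 42530 N.

P_allow = 42.5 kN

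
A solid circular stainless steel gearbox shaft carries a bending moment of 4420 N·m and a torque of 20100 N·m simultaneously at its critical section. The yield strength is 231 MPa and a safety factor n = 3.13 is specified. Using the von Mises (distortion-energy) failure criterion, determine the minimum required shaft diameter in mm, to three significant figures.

σ_allow = σ_y/n = 231/3.13 = 73.80 MPa.
For a solid shaft σ_b = 32M/(πd³) and τ = 16T/(πd³), so the von Mises stress is σ' = (16/πd³)·√(4M²+3T²).
√(4M²+3T²) = √(4×(4.420×10^6)² + 3×(2.010×10^7)²) = 3.592×10^7 N·mm.
d³ = 16×3.592×10^7/(π×73.80) = 2.479×10^6 mm³.
d = 135.3 mm.

d = 135 mm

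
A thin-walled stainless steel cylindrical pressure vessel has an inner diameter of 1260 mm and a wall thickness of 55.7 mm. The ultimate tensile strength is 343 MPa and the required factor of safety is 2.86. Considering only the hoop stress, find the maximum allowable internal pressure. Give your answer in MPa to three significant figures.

σ_allow = 343/2.86 = 119.9 MPa.
σ_h = pD/(2t) → p_allow = 2σ_allow t/D = 2×119.9×55.7/1260 = 10.60 MPa.

p_allow = 10.6 MPa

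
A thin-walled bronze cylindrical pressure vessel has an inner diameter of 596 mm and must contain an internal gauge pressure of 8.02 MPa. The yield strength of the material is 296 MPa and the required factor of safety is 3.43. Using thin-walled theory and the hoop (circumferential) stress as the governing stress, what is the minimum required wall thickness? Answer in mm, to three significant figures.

t = 27.7 mm

σ_allow = 296/3.43 = 86.30 MPa.
Hoop stress σ_h = pD/(2t), so t = pD/(2σ_allow) = 8.02×596/(2×86.30) = 27.69 mm.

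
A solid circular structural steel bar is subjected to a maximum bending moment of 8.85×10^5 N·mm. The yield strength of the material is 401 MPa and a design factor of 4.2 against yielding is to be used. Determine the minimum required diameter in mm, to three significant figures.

σ_allow = 401/4.2 = 95.48 MPa.
For a solid circular section σ = 32M/(πd³), so d³ = 32M/(π σ_allow) = 32×885000/(π×95.48) = 94420 mm³.
d = 45.54 mm.

d = 45.5 mm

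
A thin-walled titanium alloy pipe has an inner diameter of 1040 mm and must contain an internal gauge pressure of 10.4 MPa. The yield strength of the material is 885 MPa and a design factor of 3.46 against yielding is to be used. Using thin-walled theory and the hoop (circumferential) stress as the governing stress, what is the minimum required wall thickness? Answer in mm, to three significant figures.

t = 21.1 mm

σ_allow = 885/3.46 = 255.8 MPa.
Hoop stress σ_h = pD/(2t), so t = pD/(2σ_allow) = 10.4×1040/(2×255.8) = 21.14 mm.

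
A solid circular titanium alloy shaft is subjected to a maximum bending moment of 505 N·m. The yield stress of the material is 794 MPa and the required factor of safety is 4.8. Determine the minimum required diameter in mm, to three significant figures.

σ_allow = 794/4.8 = 165.4 MPa.
For a solid circular section σ = 32M/(πd³), so d³ = 32M/(π σ_allow) = 32×505000/(π×165.4) = 31100 mm³.
d = 31.45 mm.

d = 31.4 mm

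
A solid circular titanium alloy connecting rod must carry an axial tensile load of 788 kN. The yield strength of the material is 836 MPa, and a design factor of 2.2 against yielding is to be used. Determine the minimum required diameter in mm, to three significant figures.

Allowable stress σ_allow = 836/2.2 = 380.0 MPa.
Required area A = F/σ_allow = 788000/380.0 = 2074 mm².
A = πd²/4 → d = √(4A/π) = 51.38 mm.

d = 51.4 mm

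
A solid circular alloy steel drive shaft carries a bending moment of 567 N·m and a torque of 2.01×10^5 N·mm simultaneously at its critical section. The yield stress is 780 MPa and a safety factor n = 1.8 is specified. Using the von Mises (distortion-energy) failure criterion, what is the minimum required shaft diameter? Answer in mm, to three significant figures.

σ_allow = σ_y/n = 780/1.8 = 433.3 MPa.
For a solid shaft σ_b = 32M/(πd³) and τ = 16T/(πd³), so the von Mises stress is σ' = (16/πd³)·√(4M²+3T²).
√(4M²+3T²) = √(4×(567000)² + 3×(201000)²) = 1.186×10^6 N·mm.
d³ = 16×1.186×10^6/(π×433.3) = 13940 mm³.
d = 24.07 mm.

d = 24.1 mm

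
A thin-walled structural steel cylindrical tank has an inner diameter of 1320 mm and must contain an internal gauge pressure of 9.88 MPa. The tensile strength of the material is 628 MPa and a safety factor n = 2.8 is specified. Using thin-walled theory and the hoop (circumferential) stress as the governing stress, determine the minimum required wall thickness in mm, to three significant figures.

t = 29.1 mm

σ_allow = 628/2.8 = 224.3 MPa.
Hoop stress σ_h = pD/(2t), so t = pD/(2σ_allow) = 9.88×1320/(2×224.3) = 29.07 mm.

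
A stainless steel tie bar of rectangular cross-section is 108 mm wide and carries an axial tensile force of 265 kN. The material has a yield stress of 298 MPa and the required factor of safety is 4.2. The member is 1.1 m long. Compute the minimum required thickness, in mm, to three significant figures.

t = 34.6 mm

σ_allow = 298/4.2 = 70.95 MPa.
Required area A = F/σ_allow = 265000/70.95 = 3735 mm².
t = A/w = 3735/108 = 34.58 mm.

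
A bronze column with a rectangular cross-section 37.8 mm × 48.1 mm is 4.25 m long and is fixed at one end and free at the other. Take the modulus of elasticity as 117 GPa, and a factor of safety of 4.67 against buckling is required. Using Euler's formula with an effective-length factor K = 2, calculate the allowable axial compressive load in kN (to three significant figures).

Buckling occurs about the weak axis: I_min = h·b³/12 = 48.1×37.8³/12 = 216500 mm⁴ (b = 37.8 mm is the smaller dimension).
Effective length L_e = KL = 2×4.25 m = 8500 mm.
Euler critical load P_cr = π²EI/L_e² = π²×117000×216500/8500² = 3460 N.
P_allow = P_cr/n = 3460/4.67 = 740.9 N.

P_allow = 0.741 kN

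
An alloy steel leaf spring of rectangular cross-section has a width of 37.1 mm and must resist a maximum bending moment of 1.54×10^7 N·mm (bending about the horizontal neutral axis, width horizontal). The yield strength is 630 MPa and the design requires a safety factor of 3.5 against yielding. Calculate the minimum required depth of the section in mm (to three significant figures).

σ_allow = 630/3.5 = 180.0 MPa.
For a rectangular section σ = 6M/(bh²), so h² = 6M/(b σ_allow) = 6×1.5400×10^7/(37.1×180.0) = 13840 mm².
h = 117.6 mm.

h = 118 mm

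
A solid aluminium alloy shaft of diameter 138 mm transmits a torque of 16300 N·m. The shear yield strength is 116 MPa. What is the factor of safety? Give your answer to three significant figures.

n = 3.67

τ = 16T/(πd³) = 16×1.6300×10^7/(π×138³) = 31.59 MPa.
n = τ_limit/τ = 116/31.59 = 3.672.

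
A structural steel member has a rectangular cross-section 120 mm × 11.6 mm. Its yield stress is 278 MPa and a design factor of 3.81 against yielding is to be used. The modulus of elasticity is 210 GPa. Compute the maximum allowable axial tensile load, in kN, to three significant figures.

σ_allow = 278/3.81 = 72.97 MPa.
A = 120×11.6 = 1392 mm².
F_allow = σ_allow × A = 72.97×1392 = 101600 N.

F_allow = 102 kN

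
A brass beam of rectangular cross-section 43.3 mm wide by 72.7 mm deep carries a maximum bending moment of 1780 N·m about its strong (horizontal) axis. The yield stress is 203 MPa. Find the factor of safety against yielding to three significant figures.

Section modulus S = bh²/6 = 43.3×72.7²/6 = 38140 mm³.
σ = M/S = 1780000/38140 = 46.67 MPa.
n = 203/46.67 = 4.350.

n = 4.35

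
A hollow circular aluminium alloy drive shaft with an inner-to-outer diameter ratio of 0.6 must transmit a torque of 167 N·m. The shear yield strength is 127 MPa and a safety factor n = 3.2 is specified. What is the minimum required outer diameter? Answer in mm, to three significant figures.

τ_allow = 127/3.2 = 39.69 MPa.
For a hollow shaft τ = 16T/[πd_o³(1−k⁴)] with k = 0.6, so 1−k⁴ = 0.8704.
d_o³ = 16T/[π τ_allow (1−k⁴)] = 16×167000/(π×39.69×0.8704) = 24620 mm³.
d_o = 29.09 mm.

d_o = 29.1 mm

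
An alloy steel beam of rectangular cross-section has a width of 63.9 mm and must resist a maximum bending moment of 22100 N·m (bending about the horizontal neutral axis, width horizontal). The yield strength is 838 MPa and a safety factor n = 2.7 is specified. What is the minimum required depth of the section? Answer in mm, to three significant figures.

σ_allow = 838/2.7 = 310.4 MPa.
For a rectangular section σ = 6M/(bh²), so h² = 6M/(b σ_allow) = 6×2.2100×10^7/(63.9×310.4) = 6686 mm².
h = 81.77 mm.

h = 81.8 mm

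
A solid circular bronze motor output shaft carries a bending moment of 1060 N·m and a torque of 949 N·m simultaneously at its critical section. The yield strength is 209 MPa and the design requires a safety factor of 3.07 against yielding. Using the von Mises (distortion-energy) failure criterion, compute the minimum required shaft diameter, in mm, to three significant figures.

d = 58.5 mm

σ_allow = σ_y/n = 209/3.07 = 68.08 MPa.
For a solid shaft σ_b = 32M/(πd³) and τ = 16T/(πd³), so the von Mises stress is σ' = (16/πd³)·√(4M²+3T²).
√(4M²+3T²) = √(4×(1.060×10^6)² + 3×(949000)²) = 2.683×10^6 N·mm.
d³ = 16×2.683×10^6/(π×68.08) = 200700 mm³.
d = 58.55 mm.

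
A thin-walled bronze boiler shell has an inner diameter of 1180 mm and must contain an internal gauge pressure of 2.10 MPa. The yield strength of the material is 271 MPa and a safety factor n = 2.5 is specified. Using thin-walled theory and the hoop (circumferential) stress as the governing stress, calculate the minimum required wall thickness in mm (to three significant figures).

σ_allow = 271/2.5 = 108.4 MPa.
Hoop stress σ_h = pD/(2t), so t = pD/(2σ_allow) = 2.10×1180/(2×108.4) = 11.43 mm.

t = 11.4 mm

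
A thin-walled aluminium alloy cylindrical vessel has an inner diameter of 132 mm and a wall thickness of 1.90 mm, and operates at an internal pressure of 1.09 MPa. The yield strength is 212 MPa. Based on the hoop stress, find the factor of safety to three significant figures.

σ_h = pD/(2t) = 1.09×132/(2×1.90) = 37.86 MPa.
n = 212/37.86 = 5.599.

n = 5.60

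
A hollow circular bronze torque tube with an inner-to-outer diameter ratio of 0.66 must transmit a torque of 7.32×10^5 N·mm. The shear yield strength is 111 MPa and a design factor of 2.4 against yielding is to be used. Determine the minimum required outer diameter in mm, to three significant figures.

τ_allow = 111/2.4 = 46.25 MPa.
For a hollow shaft τ = 16T/[πd_o³(1−k⁴)] with k = 0.66, so 1−k⁴ = 0.8103.
d_o³ = 16T/[π τ_allow (1−k⁴)] = 16×732000/(π×46.25×0.8103) = 99480 mm³.
d_o = 46.34 mm.

d_o = 46.3 mm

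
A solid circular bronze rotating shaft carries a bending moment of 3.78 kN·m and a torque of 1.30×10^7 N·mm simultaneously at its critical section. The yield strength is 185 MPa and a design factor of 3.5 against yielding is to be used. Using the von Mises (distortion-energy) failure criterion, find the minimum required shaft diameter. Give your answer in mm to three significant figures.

σ_allow = σ_y/n = 185/3.5 = 52.86 MPa.
For a solid shaft σ_b = 32M/(πd³) and τ = 16T/(πd³), so the von Mises stress is σ' = (16/πd³)·√(4M²+3T²).
√(4M²+3T²) = √(4×(3.780×10^6)² + 3×(1.300×10^7)²) = 2.375×10^7 N·mm.
d³ = 16×2.375×10^7/(π×52.86) = 2.289×10^6 mm³.
d = 131.8 mm.

d = 132 mm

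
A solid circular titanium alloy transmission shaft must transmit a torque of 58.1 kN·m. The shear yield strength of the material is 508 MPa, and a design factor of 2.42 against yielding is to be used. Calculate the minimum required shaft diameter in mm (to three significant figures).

Allowable shear stress τ_allow = 508/2.42 = 209.9 MPa.
For a solid shaft τ = 16T/(πd³), so d³ = 16T/(π τ_allow) = 16×5.8100×10^7/(π×209.9) = 1.410×10^6 mm³.
d = (1.410×10^6)^(1/3) = 112.1 mm.

d = 112 mm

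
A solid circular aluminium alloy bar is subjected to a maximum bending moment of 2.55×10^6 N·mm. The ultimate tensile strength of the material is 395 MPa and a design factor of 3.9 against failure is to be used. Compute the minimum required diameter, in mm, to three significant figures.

σ_allow = 395/3.9 = 101.3 MPa.
For a solid circular section σ = 32M/(πd³), so d³ = 32M/(π σ_allow) = 32×2550000/(π×101.3) = 256500 mm³.
d = 63.53 mm.

d = 63.5 mm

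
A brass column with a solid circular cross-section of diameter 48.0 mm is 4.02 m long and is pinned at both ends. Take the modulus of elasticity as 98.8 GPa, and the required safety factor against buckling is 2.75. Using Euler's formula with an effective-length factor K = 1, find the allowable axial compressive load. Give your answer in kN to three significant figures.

I = πd⁴/64 = π×48.0⁴/64 = 260600 mm⁴.
Effective length L_e = KL = 1×4.02 m = 4020 mm.
Euler critical load P_cr = π²EI/L_e² = π²×98800×260600/4020² = 15720 N.
P_allow = P_cr/n = 15720/2.75 = 5718 N.

P_allow = 5.72 kN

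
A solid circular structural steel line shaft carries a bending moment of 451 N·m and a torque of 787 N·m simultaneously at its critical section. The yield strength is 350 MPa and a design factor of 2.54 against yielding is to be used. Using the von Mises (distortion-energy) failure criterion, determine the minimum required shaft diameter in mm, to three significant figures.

d = 39.2 mm

σ_allow = σ_y/n = 350/2.54 = 137.8 MPa.
For a solid shaft σ_b = 32M/(πd³) and τ = 16T/(πd³), so the von Mises stress is σ' = (16/πd³)·√(4M²+3T²).
√(4M²+3T²) = √(4×(451000)² + 3×(787000)²) = 1.635×10^6 N·mm.
d³ = 16×1.635×10^6/(π×137.8) = 60410 mm³.
d = 39.24 mm.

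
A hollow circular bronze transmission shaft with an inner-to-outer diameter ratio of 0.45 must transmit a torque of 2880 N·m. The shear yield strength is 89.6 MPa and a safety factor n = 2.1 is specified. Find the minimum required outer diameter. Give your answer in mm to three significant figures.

τ_allow = 89.6/2.1 = 42.67 MPa.
For a hollow shaft τ = 16T/[πd_o³(1−k⁴)] with k = 0.45, so 1−k⁴ = 0.9590.
d_o³ = 16T/[π τ_allow (1−k⁴)] = 16×2880000/(π×42.67×0.9590) = 358500 mm³.
d_o = 71.04 mm.

d_o = 71.0 mm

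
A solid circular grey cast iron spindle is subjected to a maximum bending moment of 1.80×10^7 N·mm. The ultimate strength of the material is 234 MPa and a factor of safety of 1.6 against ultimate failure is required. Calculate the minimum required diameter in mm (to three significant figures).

d = 108 mm

σ_allow = 234/1.6 = 146.2 MPa.
For a solid circular section σ = 32M/(πd³), so d³ = 32M/(π σ_allow) = 32×1.8000×10^7/(π×146.2) = 1.254×10^6 mm³.
d = 107.8 mm.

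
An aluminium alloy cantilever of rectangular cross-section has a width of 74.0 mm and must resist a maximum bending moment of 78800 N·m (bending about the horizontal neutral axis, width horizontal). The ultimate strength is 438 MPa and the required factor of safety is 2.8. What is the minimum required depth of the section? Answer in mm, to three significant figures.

h = 202 mm

σ_allow = 438/2.8 = 156.4 MPa.
For a rectangular section σ = 6M/(bh²), so h² = 6M/(b σ_allow) = 6×7.8800×10^7/(74.0×156.4) = 40840 mm².
h = 202.1 mm.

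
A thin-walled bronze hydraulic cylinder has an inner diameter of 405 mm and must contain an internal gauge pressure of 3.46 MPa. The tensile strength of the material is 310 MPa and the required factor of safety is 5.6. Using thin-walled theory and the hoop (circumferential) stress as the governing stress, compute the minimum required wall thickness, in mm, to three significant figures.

t = 12.7 mm

σ_allow = 310/5.6 = 55.36 MPa.
Hoop stress σ_h = pD/(2t), so t = pD/(2σ_allow) = 3.46×405/(2×55.36) = 12.66 mm.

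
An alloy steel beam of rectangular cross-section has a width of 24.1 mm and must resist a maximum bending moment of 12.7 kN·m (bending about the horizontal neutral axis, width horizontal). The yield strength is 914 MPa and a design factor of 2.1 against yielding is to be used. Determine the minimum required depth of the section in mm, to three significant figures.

σ_allow = 914/2.1 = 435.2 MPa.
For a rectangular section σ = 6M/(bh²), so h² = 6M/(b σ_allow) = 6×1.2700×10^7/(24.1×435.2) = 7265 mm².
h = 85.23 mm.

h = 85.2 mm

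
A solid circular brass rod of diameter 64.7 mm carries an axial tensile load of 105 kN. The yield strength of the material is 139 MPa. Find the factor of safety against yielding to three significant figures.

A = πd²/4 = 3288 mm².
σ = F/A = 105000/3288 = 31.94 MPa.
n = 139/31.94 = 4.352.

n = 4.35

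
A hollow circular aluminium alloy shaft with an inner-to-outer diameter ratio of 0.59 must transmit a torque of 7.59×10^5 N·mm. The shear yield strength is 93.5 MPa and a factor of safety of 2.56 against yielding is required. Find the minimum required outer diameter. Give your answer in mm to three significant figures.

τ_allow = 93.5/2.56 = 36.52 MPa.
For a hollow shaft τ = 16T/[πd_o³(1−k⁴)] with k = 0.59, so 1−k⁴ = 0.8788.
d_o³ = 16T/[π τ_allow (1−k⁴)] = 16×759000/(π×36.52×0.8788) = 120400 mm³.
d_o = 49.38 mm.

d_o = 49.4 mm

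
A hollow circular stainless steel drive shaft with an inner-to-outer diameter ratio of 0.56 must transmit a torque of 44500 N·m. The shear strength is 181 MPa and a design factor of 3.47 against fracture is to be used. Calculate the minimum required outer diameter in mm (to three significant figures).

d_o = 169 mm

τ_allow = 181/3.47 = 52.16 MPa.
For a hollow shaft τ = 16T/[πd_o³(1−k⁴)] with k = 0.56, so 1−k⁴ = 0.9017.
d_o³ = 16T/[π τ_allow (1−k⁴)] = 16×4.4500×10^7/(π×52.16×0.9017) = 4.819×10^6 mm³.
d_o = 168.9 mm.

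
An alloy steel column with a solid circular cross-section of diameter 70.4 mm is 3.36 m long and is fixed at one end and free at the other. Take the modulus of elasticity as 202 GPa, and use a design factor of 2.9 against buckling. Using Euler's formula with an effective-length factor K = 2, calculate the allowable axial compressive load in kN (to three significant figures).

I = πd⁴/64 = π×70.4⁴/64 = 1.206×10^6 mm⁴.
Effective length L_e = KL = 2×3.36 m = 6720 mm.
Euler critical load P_cr = π²EI/L_e² = π²×202000×1.206×10^6/6720² = 53230 N.
P_allow = P_cr/n = 53230/2.9 = 18360 N.

P_allow = 18.4 kN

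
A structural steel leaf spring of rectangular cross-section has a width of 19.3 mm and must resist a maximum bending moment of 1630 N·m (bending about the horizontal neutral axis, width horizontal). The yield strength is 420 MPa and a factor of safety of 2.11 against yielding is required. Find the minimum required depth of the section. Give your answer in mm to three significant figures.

σ_allow = 420/2.11 = 199.1 MPa.
For a rectangular section σ = 6M/(bh²), so h² = 6M/(b σ_allow) = 6×1630000/(19.3×199.1) = 2546 mm².
h = 50.46 mm.

h = 50.5 mm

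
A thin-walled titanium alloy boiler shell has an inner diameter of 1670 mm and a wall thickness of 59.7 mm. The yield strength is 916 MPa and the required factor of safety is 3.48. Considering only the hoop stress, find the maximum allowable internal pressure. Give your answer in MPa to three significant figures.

p_allow = 18.8 MPa

σ_allow = 916/3.48 = 263.2 MPa.
σ_h = pD/(2t) → p_allow = 2σ_allow t/D = 2×263.2×59.7/1670 = 18.82 MPa.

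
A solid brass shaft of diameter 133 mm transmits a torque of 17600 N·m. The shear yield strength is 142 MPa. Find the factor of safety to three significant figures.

τ = 16T/(πd³) = 16×1.7600×10^7/(π×133³) = 38.10 MPa.
n = τ_limit/τ = 142/38.10 = 3.727.

n = 3.73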